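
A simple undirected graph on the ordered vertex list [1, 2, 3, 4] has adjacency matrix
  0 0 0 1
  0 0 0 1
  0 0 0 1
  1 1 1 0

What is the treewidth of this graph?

A width-1 tree decomposition is:
Bags: B1 = {2, 4}  B2 = {3, 4}  B3 = {1, 4}
Tree: B1–B2, B2–B3
The largest bag has 2 vertices, giving width 1; this decomposition certifies tw(G) ≤ 1. G has an edge, so its treewidth is at least 1. Combining the bounds, tw(G) = 1.

1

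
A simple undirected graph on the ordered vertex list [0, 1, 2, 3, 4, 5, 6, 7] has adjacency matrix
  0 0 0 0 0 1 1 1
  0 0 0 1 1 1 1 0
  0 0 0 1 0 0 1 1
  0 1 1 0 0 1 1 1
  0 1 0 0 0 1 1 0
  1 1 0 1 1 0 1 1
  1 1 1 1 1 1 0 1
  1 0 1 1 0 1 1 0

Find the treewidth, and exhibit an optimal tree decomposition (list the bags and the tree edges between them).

Every bag has size at most 4, so the width is 4 − 1 = 3 and tw(G) ≤ 3. For the lower bound, the 4 vertices {2, 3, 6, 7} are pairwise adjacent, and any tree decomposition puts a clique entirely inside one bag — forcing width ≥ 3. The upper and lower bounds meet at 3, so that is the treewidth.

Treewidth 3.
Bags: B1 = {1, 3, 5, 6}  B2 = {3, 5, 6, 7}  B3 = {1, 4, 5, 6}  B4 = {0, 5, 6, 7}  B5 = {2, 3, 6, 7}
Tree: B1–B2, B1–B3, B2–B4, B2–B5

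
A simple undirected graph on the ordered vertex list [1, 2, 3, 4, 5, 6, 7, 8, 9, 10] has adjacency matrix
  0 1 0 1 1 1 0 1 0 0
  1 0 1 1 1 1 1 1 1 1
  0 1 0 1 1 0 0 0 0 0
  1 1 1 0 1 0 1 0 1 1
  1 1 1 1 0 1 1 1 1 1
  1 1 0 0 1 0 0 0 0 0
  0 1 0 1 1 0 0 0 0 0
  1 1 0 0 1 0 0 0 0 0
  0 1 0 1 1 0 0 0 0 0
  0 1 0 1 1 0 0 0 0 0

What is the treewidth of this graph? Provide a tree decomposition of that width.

Treewidth 3.
One optimal decomposition is:
Bags: B1 = {2, 4, 5, 9}  B2 = {2, 4, 5, 10}  B3 = {1, 2, 4, 5}  B4 = {1, 2, 5, 8}  B5 = {2, 3, 4, 5}  B6 = {2, 4, 5, 7}  B7 = {1, 2, 5, 6}
Tree: B1–B2, B1–B3, B3–B4, B3–B5, B2–B6, B3–B7

Each bag holds 4 vertices, so the decomposition has width 3, which upper-bounds the treewidth. Conversely, {1, 2, 5, 8} is a clique of size 4, and the vertices of any clique must share a bag in every tree decomposition; so some bag has ≥ 4 vertices and tw(G) ≥ 3. Combining the bounds, tw(G) = 3.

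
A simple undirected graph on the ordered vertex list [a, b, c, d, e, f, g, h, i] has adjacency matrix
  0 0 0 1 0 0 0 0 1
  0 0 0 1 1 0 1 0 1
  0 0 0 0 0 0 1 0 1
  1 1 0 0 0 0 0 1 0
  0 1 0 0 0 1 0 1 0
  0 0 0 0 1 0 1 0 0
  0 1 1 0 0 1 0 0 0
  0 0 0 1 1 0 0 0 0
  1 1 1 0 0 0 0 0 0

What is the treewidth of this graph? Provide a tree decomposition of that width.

Every bag has size at most 4, so the width is 4 − 1 = 3 and tw(G) ≤ 3. For the lower bound: the 4 vertex sets {a,d,h}, {i}, {b}, {c,e,f,g} are disjoint, each induces a connected subgraph, and every pair is joined by at least one edge of G. Contracting each set to a single vertex therefore yields K_{4} as a minor, and since treewidth is minor-monotone, tw(G) ≥ tw(K_{4}) = 3. The upper and lower bounds meet at 3, so that is the treewidth.

Treewidth 3.
One optimal decomposition is:
Bags: B1 = {a, d, h, i}  B2 = {b, d, h, i}  B3 = {b, e, h, i}  B4 = {b, c, e, i}  B5 = {b, c, e, g}  B6 = {c, e, f, g}
Tree: B1–B2, B2–B3, B3–B4, B4–B5, B5–B6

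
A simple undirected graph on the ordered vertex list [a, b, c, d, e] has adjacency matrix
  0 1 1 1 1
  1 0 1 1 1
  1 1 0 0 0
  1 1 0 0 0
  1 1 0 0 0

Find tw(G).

2

A width-2 tree decomposition is:
Bags: B1 = {a, b, d}  B2 = {a, b, e}  B3 = {a, b, c}
Tree: B1–B2, B1–B3
Every bag has size at most 3, so the width is 3 − 1 = 2 and tw(G) ≤ 2. For the lower bound, the 3 vertices {a, b, d} are pairwise adjacent, and any tree decomposition puts a clique entirely inside one bag — forcing width ≥ 2. Therefore the treewidth is 2.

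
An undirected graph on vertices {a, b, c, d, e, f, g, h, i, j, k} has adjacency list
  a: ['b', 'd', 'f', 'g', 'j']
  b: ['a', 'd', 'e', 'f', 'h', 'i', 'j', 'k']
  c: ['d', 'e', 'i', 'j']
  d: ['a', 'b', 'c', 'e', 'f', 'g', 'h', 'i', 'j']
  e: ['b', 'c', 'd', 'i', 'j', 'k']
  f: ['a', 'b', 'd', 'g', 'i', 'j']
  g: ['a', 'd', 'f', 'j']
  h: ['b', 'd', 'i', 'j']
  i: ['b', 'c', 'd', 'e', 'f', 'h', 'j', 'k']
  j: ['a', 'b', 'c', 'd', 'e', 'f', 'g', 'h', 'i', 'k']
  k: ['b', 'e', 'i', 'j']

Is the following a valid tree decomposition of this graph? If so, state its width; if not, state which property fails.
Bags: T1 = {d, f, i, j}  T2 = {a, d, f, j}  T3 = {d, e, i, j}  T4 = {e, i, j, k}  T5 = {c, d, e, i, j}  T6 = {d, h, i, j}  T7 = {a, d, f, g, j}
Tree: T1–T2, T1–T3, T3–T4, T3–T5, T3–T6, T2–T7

No — vertex b appears in no bag.

A tree decomposition must satisfy three properties: every vertex lies in some bag; for every edge, both endpoints lie together in some bag; and for every vertex, the bags containing it form a connected subtree. Here vertex b appears in no bag, so the decomposition is invalid.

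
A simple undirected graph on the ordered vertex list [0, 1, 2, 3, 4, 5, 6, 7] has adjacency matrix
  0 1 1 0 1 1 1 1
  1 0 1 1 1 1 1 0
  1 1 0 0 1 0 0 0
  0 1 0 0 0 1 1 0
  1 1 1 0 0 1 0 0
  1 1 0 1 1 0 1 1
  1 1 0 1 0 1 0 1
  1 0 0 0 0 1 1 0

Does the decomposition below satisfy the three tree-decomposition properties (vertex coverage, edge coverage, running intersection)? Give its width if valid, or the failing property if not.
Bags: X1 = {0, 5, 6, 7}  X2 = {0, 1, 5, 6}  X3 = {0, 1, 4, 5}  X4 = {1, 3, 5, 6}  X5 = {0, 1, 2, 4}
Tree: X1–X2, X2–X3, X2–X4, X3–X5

Yes; width 3.

Checking the three conditions: (i) the bags cover all of {0, 1, 2, 3, 4, 5, 6, 7}; (ii) for each edge, some bag contains both endpoints; (iii) the bags containing any fixed vertex form a subtree. All hold, so the decomposition is valid with width 4 − 1 = 3.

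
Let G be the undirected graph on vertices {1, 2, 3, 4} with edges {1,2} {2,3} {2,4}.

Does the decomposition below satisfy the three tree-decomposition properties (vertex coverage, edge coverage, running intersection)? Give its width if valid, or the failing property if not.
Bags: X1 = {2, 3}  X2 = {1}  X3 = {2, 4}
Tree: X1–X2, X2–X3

A tree decomposition must satisfy three properties: every vertex lies in some bag; for every edge, both endpoints lie together in some bag; and for every vertex, the bags containing it form a connected subtree. Here edge (2,1) lies in no bag, so the decomposition is invalid.

No — edge (2,1) lies in no bag.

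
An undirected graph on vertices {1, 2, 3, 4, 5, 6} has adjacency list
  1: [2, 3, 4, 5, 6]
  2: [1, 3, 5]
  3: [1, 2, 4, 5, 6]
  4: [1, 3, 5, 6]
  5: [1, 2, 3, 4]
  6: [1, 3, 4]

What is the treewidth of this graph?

3

A width-3 tree decomposition is:
Bags: B1 = {1, 2, 3, 5}  B2 = {1, 3, 4, 5}  B3 = {1, 3, 4, 6}
Tree: B1–B2, B2–B3
Each bag holds 4 vertices, so the decomposition has width 3, which upper-bounds the treewidth. Conversely, {1, 2, 3, 5} is a clique of size 4, and the vertices of any clique must share a bag in every tree decomposition; so some bag has ≥ 4 vertices and tw(G) ≥ 3. The upper and lower bounds meet at 3, so that is the treewidth.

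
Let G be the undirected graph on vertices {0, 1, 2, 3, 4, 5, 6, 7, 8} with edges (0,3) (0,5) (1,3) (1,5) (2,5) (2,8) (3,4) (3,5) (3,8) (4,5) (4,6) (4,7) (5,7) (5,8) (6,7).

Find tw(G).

2

A width-2 tree decomposition is:
Bags: B1 = {3, 5, 8}  B2 = {2, 5, 8}  B3 = {3, 4, 5}  B4 = {1, 3, 5}  B5 = {0, 3, 5}  B6 = {4, 5, 7}  B7 = {4, 6, 7}
Tree: B1–B2, B1–B3, B3–B4, B3–B5, B3–B6, B6–B7
Each bag holds 3 vertices, so the decomposition has width 2, which upper-bounds the treewidth. On the other hand G contains the 3-clique {2, 5, 8}. A clique must lie in a single bag of any decomposition, so no decomposition can have width below 2. Hence tw(G) = 2 exactly.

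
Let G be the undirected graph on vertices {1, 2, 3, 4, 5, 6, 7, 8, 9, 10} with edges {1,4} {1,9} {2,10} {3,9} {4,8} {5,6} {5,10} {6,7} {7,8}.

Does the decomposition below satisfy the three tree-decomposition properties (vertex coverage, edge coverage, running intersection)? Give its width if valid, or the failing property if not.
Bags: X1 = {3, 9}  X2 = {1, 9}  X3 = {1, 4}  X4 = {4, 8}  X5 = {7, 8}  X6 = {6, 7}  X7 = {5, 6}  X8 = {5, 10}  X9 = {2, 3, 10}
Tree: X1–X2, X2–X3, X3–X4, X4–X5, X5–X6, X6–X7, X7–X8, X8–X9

A tree decomposition must satisfy three properties: every vertex lies in some bag; for every edge, both endpoints lie together in some bag; and for every vertex, the bags containing it form a connected subtree. Here bags containing vertex 3 are not connected in the tree, so the decomposition is invalid.

No — bags containing vertex 3 are not connected in the tree.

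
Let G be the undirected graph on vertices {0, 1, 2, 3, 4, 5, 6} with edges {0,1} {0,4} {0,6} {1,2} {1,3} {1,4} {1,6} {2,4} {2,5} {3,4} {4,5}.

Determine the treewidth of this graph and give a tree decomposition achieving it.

Treewidth 2.
One such decomposition:
Bags: B1 = {0, 1, 4}  B2 = {1, 3, 4}  B3 = {1, 2, 4}  B4 = {0, 1, 6}  B5 = {2, 4, 5}
Tree: B1–B2, B1–B3, B1–B4, B3–B5

Every bag has size at most 3, so the width is 3 − 1 = 2 and tw(G) ≤ 2. On the other hand G contains the 3-clique {0, 1, 4}. A clique must lie in a single bag of any decomposition, so no decomposition can have width below 2. The upper and lower bounds meet at 2, so that is the treewidth.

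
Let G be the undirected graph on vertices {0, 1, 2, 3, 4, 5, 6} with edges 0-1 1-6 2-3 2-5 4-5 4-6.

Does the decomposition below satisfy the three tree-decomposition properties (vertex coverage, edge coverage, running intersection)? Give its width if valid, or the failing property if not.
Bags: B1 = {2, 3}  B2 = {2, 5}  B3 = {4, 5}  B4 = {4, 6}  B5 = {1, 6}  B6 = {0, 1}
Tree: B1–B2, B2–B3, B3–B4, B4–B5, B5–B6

Yes; width 1.

Checking the three conditions: (i) the bags cover all of {0, 1, 2, 3, 4, 5, 6}; (ii) for each edge, some bag contains both endpoints; (iii) the bags containing any fixed vertex form a subtree. All hold, so the decomposition is valid with width 2 − 1 = 1.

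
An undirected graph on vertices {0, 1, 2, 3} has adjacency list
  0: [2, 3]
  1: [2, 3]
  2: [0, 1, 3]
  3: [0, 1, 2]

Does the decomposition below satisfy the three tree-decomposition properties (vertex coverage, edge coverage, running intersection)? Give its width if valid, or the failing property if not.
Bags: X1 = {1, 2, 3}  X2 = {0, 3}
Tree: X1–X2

No — edge (2,0) lies in no bag.

A tree decomposition must satisfy three properties: every vertex lies in some bag; for every edge, both endpoints lie together in some bag; and for every vertex, the bags containing it form a connected subtree. Here edge (2,0) lies in no bag, so the decomposition is invalid.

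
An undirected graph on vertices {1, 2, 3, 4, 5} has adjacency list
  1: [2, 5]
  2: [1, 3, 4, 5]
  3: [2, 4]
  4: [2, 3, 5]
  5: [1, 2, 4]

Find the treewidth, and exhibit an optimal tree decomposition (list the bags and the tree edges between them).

Every bag has size at most 3, so the width is 3 − 1 = 2 and tw(G) ≤ 2. For the lower bound, the 3 vertices {1, 2, 5} are pairwise adjacent, and any tree decomposition puts a clique entirely inside one bag — forcing width ≥ 2. Therefore the treewidth is 2.

Treewidth 2.
One optimal decomposition is:
Bags: B1 = {1, 2, 5}  B2 = {2, 4, 5}  B3 = {2, 3, 4}
Tree: B1–B2, B2–B3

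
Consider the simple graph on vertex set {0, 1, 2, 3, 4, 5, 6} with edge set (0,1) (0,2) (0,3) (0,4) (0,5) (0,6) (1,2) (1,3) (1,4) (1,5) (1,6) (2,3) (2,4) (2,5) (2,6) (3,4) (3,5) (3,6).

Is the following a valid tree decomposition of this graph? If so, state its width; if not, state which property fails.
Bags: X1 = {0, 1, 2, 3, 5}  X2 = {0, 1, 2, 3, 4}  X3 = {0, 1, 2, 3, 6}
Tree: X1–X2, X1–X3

Yes; width 4.

Checking the three conditions: (i) the bags cover all of {0, 1, 2, 3, 4, 5, 6}; (ii) for each edge, some bag contains both endpoints; (iii) the bags containing any fixed vertex form a subtree. All hold, so the decomposition is valid with width 5 − 1 = 4.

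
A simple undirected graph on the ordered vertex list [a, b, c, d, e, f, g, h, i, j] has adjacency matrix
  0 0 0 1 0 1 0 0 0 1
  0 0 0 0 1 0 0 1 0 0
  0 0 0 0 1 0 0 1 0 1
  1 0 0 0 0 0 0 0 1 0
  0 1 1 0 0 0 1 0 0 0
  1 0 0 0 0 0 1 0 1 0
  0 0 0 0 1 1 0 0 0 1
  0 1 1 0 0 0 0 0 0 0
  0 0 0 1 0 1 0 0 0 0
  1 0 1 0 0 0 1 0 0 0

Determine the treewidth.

2

A width-2 tree decomposition is:
Bags: B1 = {d, f, i}  B2 = {a, d, f}  B3 = {a, f, g}  B4 = {a, g, j}  B5 = {e, g, j}  B6 = {c, e, j}  B7 = {b, c, e}  B8 = {b, c, h}
Tree: B1–B2, B2–B3, B3–B4, B4–B5, B5–B6, B6–B7, B7–B8
Every bag has size at most 3, so the width is 3 − 1 = 2 and tw(G) ≤ 2. Since i–d–a–f–i is a cycle in G, G is not acyclic. Forests are exactly the graphs of treewidth ≤ 1, so tw(G) ≥ 2. Hence tw(G) = 2 exactly.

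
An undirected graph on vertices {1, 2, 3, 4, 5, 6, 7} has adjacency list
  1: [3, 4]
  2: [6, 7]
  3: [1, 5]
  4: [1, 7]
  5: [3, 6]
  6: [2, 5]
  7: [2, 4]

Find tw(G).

2

A width-2 tree decomposition is:
Bags: B1 = {2, 6, 7}  B2 = {5, 6, 7}  B3 = {3, 5, 7}  B4 = {1, 3, 7}  B5 = {1, 4, 7}
Tree: B1–B2, B2–B3, B3–B4, B4–B5
Every bag has size at most 3, so the width is 3 − 1 = 2 and tw(G) ≤ 2. The edges 7–2–6–5–3–1–4–7 form a cycle, so G is not a tree and its treewidth is at least 2. Therefore the treewidth is 2.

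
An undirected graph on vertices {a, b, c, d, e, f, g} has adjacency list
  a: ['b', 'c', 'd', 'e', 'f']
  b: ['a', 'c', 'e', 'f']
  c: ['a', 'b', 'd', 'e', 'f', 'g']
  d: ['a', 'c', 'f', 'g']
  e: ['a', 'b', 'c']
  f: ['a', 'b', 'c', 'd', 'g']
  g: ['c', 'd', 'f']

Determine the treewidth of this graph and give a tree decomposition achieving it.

Treewidth 3.
One such decomposition:
Bags: B1 = {a, b, c, f}  B2 = {a, c, d, f}  B3 = {c, d, f, g}  B4 = {a, b, c, e}
Tree: B1–B2, B2–B3, B1–B4

Each bag holds 4 vertices, so the decomposition has width 3, which upper-bounds the treewidth. For the lower bound, the 4 vertices {a, b, c, e} are pairwise adjacent, and any tree decomposition puts a clique entirely inside one bag — forcing width ≥ 3. The upper and lower bounds meet at 3, so that is the treewidth.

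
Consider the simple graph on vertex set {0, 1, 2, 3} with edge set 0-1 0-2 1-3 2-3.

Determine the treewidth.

2

A width-2 tree decomposition is:
Bags: B1 = {0, 1, 2}  B2 = {1, 2, 3}
Tree: B1–B2
The largest bag has 3 vertices, giving width 2; this decomposition certifies tw(G) ≤ 2. For the lower bound, G contains the cycle 2–0–1–3–2, so G is not a forest; only forests have treewidth ≤ 1, hence tw(G) ≥ 2. Hence tw(G) = 2 exactly.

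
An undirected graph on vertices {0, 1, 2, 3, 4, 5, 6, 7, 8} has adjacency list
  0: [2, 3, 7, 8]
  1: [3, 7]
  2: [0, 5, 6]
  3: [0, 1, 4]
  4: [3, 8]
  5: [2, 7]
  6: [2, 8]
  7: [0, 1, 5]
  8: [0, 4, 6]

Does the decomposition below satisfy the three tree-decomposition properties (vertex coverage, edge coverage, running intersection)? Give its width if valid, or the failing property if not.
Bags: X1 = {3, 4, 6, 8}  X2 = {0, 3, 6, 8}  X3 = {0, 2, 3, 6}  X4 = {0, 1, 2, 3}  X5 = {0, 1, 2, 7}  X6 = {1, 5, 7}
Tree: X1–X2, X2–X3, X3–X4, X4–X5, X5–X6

A tree decomposition must satisfy three properties: every vertex lies in some bag; for every edge, both endpoints lie together in some bag; and for every vertex, the bags containing it form a connected subtree. Here edge (2,5) lies in no bag, so the decomposition is invalid.

No — edge (2,5) lies in no bag.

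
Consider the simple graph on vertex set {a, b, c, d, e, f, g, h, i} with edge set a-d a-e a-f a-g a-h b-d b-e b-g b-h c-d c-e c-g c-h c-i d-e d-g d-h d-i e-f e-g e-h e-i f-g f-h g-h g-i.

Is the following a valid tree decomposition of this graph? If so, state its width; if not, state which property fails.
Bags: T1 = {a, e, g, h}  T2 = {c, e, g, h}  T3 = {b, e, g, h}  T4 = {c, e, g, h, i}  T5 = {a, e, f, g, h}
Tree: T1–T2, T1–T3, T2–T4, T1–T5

No — vertex d appears in no bag.

A tree decomposition must satisfy three properties: every vertex lies in some bag; for every edge, both endpoints lie together in some bag; and for every vertex, the bags containing it form a connected subtree. Here vertex d appears in no bag, so the decomposition is invalid.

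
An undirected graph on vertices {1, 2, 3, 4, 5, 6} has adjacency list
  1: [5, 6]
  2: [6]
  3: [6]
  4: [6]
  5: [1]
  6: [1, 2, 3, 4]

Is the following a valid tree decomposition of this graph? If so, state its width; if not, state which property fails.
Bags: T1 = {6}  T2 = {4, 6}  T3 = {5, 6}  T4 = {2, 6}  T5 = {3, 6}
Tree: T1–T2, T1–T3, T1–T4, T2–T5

A tree decomposition must satisfy three properties: every vertex lies in some bag; for every edge, both endpoints lie together in some bag; and for every vertex, the bags containing it form a connected subtree. Here vertex 1 appears in no bag, so the decomposition is invalid.

No — vertex 1 appears in no bag.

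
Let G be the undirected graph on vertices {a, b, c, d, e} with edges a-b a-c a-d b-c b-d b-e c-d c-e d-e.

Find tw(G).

3

A width-3 tree decomposition is:
Bags: B1 = {b, c, d, e}  B2 = {a, b, c, d}
Tree: B1–B2
The largest bag has 4 vertices, giving width 3; this decomposition certifies tw(G) ≤ 3. Conversely, {b, c, d, e} is a clique of size 4, and the vertices of any clique must share a bag in every tree decomposition; so some bag has ≥ 4 vertices and tw(G) ≥ 3. The upper and lower bounds meet at 3, so that is the treewidth.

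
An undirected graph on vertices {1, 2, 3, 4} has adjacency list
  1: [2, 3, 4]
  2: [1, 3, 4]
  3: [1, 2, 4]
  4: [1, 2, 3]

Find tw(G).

A width-3 tree decomposition is:
Bags: B1 = {1, 2, 3, 4}
Tree: (single bag)
A single bag containing all 4 vertices is trivially a valid decomposition of width 3. Conversely, {1, 2, 3, 4} is a clique of size 4, and the vertices of any clique must share a bag in every tree decomposition; so some bag has ≥ 4 vertices and tw(G) ≥ 3. Therefore the treewidth is 3.

3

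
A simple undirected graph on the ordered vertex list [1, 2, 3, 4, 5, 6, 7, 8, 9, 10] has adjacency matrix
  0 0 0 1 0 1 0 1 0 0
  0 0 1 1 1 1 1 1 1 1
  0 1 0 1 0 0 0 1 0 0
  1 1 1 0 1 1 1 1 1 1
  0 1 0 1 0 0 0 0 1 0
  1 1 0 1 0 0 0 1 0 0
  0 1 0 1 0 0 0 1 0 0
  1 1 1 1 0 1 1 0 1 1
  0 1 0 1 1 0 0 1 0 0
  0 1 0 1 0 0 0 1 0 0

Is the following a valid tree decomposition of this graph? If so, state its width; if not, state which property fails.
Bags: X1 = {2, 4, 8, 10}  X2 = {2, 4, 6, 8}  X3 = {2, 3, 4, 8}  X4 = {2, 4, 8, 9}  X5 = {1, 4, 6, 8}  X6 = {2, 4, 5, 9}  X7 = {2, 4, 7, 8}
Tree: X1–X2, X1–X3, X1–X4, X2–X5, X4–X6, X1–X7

Checking the three conditions: (i) the bags cover all of {1, 2, 3, 4, 5, 6, 7, 8, 9, 10}; (ii) for each edge, some bag contains both endpoints; (iii) the bags containing any fixed vertex form a subtree. All hold, so the decomposition is valid with width 4 − 1 = 3.

Yes; width 3.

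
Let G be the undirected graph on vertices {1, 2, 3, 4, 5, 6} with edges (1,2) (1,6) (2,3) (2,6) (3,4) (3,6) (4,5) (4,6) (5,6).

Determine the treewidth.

A width-2 tree decomposition is:
Bags: B1 = {1, 2, 6}  B2 = {2, 3, 6}  B3 = {3, 4, 6}  B4 = {4, 5, 6}
Tree: B1–B2, B2–B3, B3–B4
The largest bag has 3 vertices, giving width 2; this decomposition certifies tw(G) ≤ 2. Conversely, {1, 2, 6} is a clique of size 3, and the vertices of any clique must share a bag in every tree decomposition; so some bag has ≥ 3 vertices and tw(G) ≥ 2. The upper and lower bounds meet at 2, so that is the treewidth.

2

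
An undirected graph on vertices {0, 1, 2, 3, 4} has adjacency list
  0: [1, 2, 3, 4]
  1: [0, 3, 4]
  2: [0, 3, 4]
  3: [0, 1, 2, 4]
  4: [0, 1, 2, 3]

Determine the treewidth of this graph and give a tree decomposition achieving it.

Treewidth 3.
Bags: B1 = {0, 1, 3, 4}  B2 = {0, 2, 3, 4}
Tree: B1–B2

The largest bag has 4 vertices, giving width 3; this decomposition certifies tw(G) ≤ 3. Conversely, {0, 1, 3, 4} is a clique of size 4, and the vertices of any clique must share a bag in every tree decomposition; so some bag has ≥ 4 vertices and tw(G) ≥ 3. Hence tw(G) = 3 exactly.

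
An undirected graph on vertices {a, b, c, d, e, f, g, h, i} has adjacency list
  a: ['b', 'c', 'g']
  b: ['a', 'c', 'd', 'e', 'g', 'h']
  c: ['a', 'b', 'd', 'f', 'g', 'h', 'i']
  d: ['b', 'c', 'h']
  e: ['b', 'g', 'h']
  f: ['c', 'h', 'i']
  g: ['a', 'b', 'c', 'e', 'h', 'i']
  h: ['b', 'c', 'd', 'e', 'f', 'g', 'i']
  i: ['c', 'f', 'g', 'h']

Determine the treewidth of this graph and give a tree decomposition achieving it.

Each bag holds 4 vertices, so the decomposition has width 3, which upper-bounds the treewidth. On the other hand G contains the 4-clique {b, e, g, h}. A clique must lie in a single bag of any decomposition, so no decomposition can have width below 3. Therefore the treewidth is 3.

Treewidth 3.
One such decomposition:
Bags: B1 = {c, g, h, i}  B2 = {c, f, h, i}  B3 = {b, c, g, h}  B4 = {a, b, c, g}  B5 = {b, c, d, h}  B6 = {b, e, g, h}
Tree: B1–B2, B1–B3, B3–B4, B3–B5, B3–B6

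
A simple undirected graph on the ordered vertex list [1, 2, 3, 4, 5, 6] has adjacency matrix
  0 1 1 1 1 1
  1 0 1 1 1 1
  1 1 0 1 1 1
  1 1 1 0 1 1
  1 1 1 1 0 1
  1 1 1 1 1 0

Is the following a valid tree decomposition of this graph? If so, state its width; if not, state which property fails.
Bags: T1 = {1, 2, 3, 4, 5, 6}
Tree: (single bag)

Vertex coverage: the bags together contain {1, 2, 3, 4, 5, 6}, the full vertex set. Edge coverage: each edge of G has both endpoints in at least one bag. Running intersection: for every vertex, the bags containing it form a connected subtree. All three properties hold, so this is a valid tree decomposition of width max|bag| − 1 = 5, and hence tw(G) ≤ 5.

Yes; width 5.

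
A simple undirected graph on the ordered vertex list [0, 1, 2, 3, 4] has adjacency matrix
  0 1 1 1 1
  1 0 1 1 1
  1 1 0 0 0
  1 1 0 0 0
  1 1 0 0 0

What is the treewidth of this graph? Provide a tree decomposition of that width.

Every bag has size at most 3, so the width is 3 − 1 = 2 and tw(G) ≤ 2. For the lower bound, the 3 vertices {0, 1, 2} are pairwise adjacent, and any tree decomposition puts a clique entirely inside one bag — forcing width ≥ 2. The upper and lower bounds meet at 2, so that is the treewidth.

Treewidth 2.
Bags: B1 = {0, 1, 4}  B2 = {0, 1, 3}  B3 = {0, 1, 2}
Tree: B1–B2, B2–B3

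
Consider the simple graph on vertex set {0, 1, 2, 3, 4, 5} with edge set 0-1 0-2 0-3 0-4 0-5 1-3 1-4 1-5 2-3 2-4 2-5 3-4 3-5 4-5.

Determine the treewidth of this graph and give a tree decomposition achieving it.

Treewidth 4.
Bags: B1 = {0, 1, 3, 4, 5}  B2 = {0, 2, 3, 4, 5}
Tree: B1–B2

Each bag holds 5 vertices, so the decomposition has width 4, which upper-bounds the treewidth. On the other hand G contains the 5-clique {0, 1, 3, 4, 5}. A clique must lie in a single bag of any decomposition, so no decomposition can have width below 4. Hence tw(G) = 4 exactly.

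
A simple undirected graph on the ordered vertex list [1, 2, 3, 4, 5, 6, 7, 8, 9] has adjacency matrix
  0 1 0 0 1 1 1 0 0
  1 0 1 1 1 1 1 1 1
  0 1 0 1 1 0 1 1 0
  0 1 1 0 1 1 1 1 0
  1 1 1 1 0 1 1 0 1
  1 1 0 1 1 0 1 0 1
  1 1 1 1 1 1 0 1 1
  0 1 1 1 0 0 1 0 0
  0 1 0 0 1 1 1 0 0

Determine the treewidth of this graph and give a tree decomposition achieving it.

Treewidth 4.
Bags: B1 = {2, 4, 5, 6, 7}  B2 = {2, 3, 4, 5, 7}  B3 = {2, 3, 4, 7, 8}  B4 = {1, 2, 5, 6, 7}  B5 = {2, 5, 6, 7, 9}
Tree: B1–B2, B2–B3, B1–B4, B4–B5

Each bag holds 5 vertices, so the decomposition has width 4, which upper-bounds the treewidth. For the lower bound, the 5 vertices {2, 3, 4, 7, 8} are pairwise adjacent, and any tree decomposition puts a clique entirely inside one bag — forcing width ≥ 4. Therefore the treewidth is 4.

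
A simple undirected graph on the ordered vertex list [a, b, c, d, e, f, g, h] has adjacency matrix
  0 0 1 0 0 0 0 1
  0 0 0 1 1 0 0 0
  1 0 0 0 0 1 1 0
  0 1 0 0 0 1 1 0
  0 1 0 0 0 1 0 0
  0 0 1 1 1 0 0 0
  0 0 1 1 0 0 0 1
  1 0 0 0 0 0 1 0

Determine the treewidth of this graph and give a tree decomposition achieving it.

Every bag has size at most 3, so the width is 3 − 1 = 2 and tw(G) ≤ 2. For the lower bound, G contains the cycle b–e–f–d–b, so G is not a forest; only forests have treewidth ≤ 1, hence tw(G) ≥ 2. Therefore the treewidth is 2.

Treewidth 2.
One optimal decomposition is:
Bags: B1 = {b, d, e}  B2 = {d, e, f}  B3 = {d, f, g}  B4 = {c, f, g}  B5 = {c, g, h}  B6 = {a, c, h}
Tree: B1–B2, B2–B3, B3–B4, B4–B5, B5–B6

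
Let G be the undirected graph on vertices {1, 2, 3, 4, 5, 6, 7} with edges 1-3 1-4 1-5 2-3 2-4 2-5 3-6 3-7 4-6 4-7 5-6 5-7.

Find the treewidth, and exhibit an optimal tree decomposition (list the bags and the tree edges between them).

Each bag holds 4 vertices, so the decomposition has width 3, which upper-bounds the treewidth. For the lower bound: the 4 vertex sets {5,6}, {2,3}, {4}, {7} are disjoint, each induces a connected subgraph, and every pair is joined by at least one edge of G. Contracting each set to a single vertex therefore yields K_{4} as a minor, and since treewidth is minor-monotone, tw(G) ≥ tw(K_{4}) = 3. The upper and lower bounds meet at 3, so that is the treewidth.

Treewidth 3.
Bags: B1 = {3, 4, 5, 6}  B2 = {2, 3, 4, 5}  B3 = {3, 4, 5, 7}  B4 = {1, 3, 4, 5}
Tree: B1–B2, B2–B3, B3–B4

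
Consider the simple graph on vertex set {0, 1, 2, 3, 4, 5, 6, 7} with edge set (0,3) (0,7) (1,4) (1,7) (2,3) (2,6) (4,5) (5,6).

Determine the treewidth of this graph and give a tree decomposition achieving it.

Every bag has size at most 3, so the width is 3 − 1 = 2 and tw(G) ≤ 2. The edges 5–6–2–3–0–7–1–4–5 form a cycle, so G is not a tree and its treewidth is at least 2. Combining the bounds, tw(G) = 2.

Treewidth 2.
One such decomposition:
Bags: B1 = {2, 5, 6}  B2 = {2, 3, 5}  B3 = {0, 3, 5}  B4 = {0, 5, 7}  B5 = {1, 5, 7}  B6 = {1, 4, 5}
Tree: B1–B2, B2–B3, B3–B4, B4–B5, B5–B6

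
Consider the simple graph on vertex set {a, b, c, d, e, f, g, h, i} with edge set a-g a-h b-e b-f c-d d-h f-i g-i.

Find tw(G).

A width-1 tree decomposition is:
Bags: B1 = {c, d}  B2 = {d, h}  B3 = {a, h}  B4 = {a, g}  B5 = {g, i}  B6 = {f, i}  B7 = {b, f}  B8 = {b, e}
Tree: B1–B2, B2–B3, B3–B4, B4–B5, B5–B6, B6–B7, B7–B8
Every bag has size at most 2, so the width is 2 − 1 = 1 and tw(G) ≤ 1. Since G has at least one edge (e.g. c–d), it is not an edgeless graph, so tw(G) ≥ 1. Hence tw(G) = 1 exactly.

1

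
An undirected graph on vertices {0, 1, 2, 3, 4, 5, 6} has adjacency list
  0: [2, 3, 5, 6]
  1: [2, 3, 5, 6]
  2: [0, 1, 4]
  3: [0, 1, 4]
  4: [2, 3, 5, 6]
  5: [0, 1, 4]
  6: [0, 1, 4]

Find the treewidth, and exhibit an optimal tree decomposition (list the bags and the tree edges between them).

Every bag has size at most 4, so the width is 4 − 1 = 3 and tw(G) ≤ 3. For the lower bound: the 4 vertex sets {2,4}, {1,6}, {0}, {5} are disjoint, each induces a connected subgraph, and every pair is joined by at least one edge of G. Contracting each set to a single vertex therefore yields K_{4} as a minor, and since treewidth is minor-monotone, tw(G) ≥ tw(K_{4}) = 3. Therefore the treewidth is 3.

Treewidth 3.
One optimal decomposition is:
Bags: B1 = {0, 1, 2, 4}  B2 = {0, 1, 4, 6}  B3 = {0, 1, 4, 5}  B4 = {0, 1, 3, 4}
Tree: B1–B2, B2–B3, B3–B4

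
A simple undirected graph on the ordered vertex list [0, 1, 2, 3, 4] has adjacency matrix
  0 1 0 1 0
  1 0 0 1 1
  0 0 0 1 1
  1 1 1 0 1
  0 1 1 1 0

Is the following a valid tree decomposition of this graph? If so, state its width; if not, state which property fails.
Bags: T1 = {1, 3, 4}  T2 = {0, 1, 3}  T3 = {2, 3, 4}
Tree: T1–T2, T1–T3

Checking the three conditions: (i) the bags cover all of {0, 1, 2, 3, 4}; (ii) for each edge, some bag contains both endpoints; (iii) the bags containing any fixed vertex form a subtree. All hold, so the decomposition is valid with width 3 − 1 = 2.

Yes; width 2.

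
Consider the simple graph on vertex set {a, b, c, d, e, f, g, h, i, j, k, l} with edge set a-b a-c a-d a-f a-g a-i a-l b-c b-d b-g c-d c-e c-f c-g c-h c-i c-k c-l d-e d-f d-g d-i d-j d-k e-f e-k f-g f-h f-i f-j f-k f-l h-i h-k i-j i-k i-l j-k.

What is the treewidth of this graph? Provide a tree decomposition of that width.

Every bag has size at most 5, so the width is 5 − 1 = 4 and tw(G) ≤ 4. For the lower bound, the 5 vertices {d, f, i, j, k} are pairwise adjacent, and any tree decomposition puts a clique entirely inside one bag — forcing width ≥ 4. Hence tw(G) = 4 exactly.

Treewidth 4.
One such decomposition:
Bags: B1 = {a, c, d, f, i}  B2 = {a, c, d, f, g}  B3 = {c, d, f, i, k}  B4 = {c, f, h, i, k}  B5 = {d, f, i, j, k}  B6 = {c, d, e, f, k}  B7 = {a, c, f, i, l}  B8 = {a, b, c, d, g}
Tree: B1–B2, B1–B3, B3–B4, B3–B5, B3–B6, B1–B7, B2–B8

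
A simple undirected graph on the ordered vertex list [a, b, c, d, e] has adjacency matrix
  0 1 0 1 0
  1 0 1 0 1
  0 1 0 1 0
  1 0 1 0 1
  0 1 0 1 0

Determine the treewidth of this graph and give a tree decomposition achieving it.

Treewidth 2.
Bags: B1 = {b, d, e}  B2 = {b, c, d}  B3 = {a, b, d}
Tree: B1–B2, B2–B3

The largest bag has 3 vertices, giving width 2; this decomposition certifies tw(G) ≤ 2. The edges e–d–c–b–e form a cycle, so G is not a tree and its treewidth is at least 2. Combining the bounds, tw(G) = 2.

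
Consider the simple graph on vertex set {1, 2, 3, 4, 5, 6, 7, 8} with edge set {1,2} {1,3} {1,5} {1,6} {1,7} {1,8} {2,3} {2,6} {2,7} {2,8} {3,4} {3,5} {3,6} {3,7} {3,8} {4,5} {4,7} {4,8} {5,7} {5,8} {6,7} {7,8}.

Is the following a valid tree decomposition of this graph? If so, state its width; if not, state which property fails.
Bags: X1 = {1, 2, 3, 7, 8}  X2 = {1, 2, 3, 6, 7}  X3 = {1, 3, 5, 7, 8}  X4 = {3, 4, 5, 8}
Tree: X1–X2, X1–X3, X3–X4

A tree decomposition must satisfy three properties: every vertex lies in some bag; for every edge, both endpoints lie together in some bag; and for every vertex, the bags containing it form a connected subtree. Here edge (7,4) lies in no bag, so the decomposition is invalid.

No — edge (7,4) lies in no bag.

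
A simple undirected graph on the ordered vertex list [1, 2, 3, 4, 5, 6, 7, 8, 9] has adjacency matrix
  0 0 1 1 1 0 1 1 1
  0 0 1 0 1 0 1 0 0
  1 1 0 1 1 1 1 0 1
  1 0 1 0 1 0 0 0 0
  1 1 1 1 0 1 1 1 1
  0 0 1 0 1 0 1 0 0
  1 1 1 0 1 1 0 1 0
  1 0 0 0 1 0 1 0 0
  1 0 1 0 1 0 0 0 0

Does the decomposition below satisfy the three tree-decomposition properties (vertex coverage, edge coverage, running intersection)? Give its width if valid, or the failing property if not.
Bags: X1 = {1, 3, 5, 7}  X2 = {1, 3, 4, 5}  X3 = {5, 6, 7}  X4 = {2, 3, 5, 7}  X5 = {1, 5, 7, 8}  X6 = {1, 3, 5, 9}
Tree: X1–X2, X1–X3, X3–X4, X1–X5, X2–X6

No — edge (3,6) lies in no bag.

A tree decomposition must satisfy three properties: every vertex lies in some bag; for every edge, both endpoints lie together in some bag; and for every vertex, the bags containing it form a connected subtree. Here edge (3,6) lies in no bag, so the decomposition is invalid.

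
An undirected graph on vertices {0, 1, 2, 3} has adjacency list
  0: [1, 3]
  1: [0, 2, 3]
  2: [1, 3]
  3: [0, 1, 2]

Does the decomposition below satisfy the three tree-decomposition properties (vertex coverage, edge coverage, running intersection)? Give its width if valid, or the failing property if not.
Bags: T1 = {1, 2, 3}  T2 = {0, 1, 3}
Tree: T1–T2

Yes; width 2.

Every vertex of G appears in some bag (union = {0, 1, 2, 3}); every edge is covered by a bag; and for each vertex v the set of bags containing v is connected in the bag tree. The decomposition is therefore valid. The largest bag has 3 vertices, so the width is 2.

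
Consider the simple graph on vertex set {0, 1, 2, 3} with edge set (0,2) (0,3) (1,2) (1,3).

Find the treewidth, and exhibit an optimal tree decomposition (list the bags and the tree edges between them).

Treewidth 2.
One such decomposition:
Bags: B1 = {1, 2, 3}  B2 = {0, 2, 3}
Tree: B1–B2

Every bag has size at most 3, so the width is 3 − 1 = 2 and tw(G) ≤ 2. The edges 3–1–2–0–3 form a cycle, so G is not a tree and its treewidth is at least 2. The upper and lower bounds meet at 2, so that is the treewidth.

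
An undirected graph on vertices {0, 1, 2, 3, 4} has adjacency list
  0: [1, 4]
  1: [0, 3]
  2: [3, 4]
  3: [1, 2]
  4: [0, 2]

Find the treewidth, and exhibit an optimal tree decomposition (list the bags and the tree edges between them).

Treewidth 2.
One such decomposition:
Bags: B1 = {1, 2, 3}  B2 = {1, 2, 4}  B3 = {0, 1, 4}
Tree: B1–B2, B2–B3

The largest bag has 3 vertices, giving width 2; this decomposition certifies tw(G) ≤ 2. For the lower bound, G contains the cycle 1–3–2–4–0–1, so G is not a forest; only forests have treewidth ≤ 1, hence tw(G) ≥ 2. Therefore the treewidth is 2.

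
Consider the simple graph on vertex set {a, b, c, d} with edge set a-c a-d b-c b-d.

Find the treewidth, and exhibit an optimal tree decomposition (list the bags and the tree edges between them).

The largest bag has 3 vertices, giving width 2; this decomposition certifies tw(G) ≤ 2. The edges c–b–d–a–c form a cycle, so G is not a tree and its treewidth is at least 2. The upper and lower bounds meet at 2, so that is the treewidth.

Treewidth 2.
One such decomposition:
Bags: B1 = {b, c, d}  B2 = {a, c, d}
Tree: B1–B2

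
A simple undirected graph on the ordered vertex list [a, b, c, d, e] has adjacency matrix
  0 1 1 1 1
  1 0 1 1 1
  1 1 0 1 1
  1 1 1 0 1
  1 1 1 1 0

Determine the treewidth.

A width-4 tree decomposition is:
Bags: B1 = {a, b, c, d, e}
Tree: (single bag)
With just one bag of size 5, the width is 5 − 1 = 4, so tw(G) ≤ 4. For the lower bound, the 5 vertices {a, b, c, d, e} are pairwise adjacent, and any tree decomposition puts a clique entirely inside one bag — forcing width ≥ 4. Therefore the treewidth is 4.

4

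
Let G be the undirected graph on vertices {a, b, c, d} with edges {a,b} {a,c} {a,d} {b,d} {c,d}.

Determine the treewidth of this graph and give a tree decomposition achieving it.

Each bag holds 3 vertices, so the decomposition has width 2, which upper-bounds the treewidth. Conversely, {a, c, d} is a clique of size 3, and the vertices of any clique must share a bag in every tree decomposition; so some bag has ≥ 3 vertices and tw(G) ≥ 2. Hence tw(G) = 2 exactly.

Treewidth 2.
One optimal decomposition is:
Bags: B1 = {a, b, d}  B2 = {a, c, d}
Tree: B1–B2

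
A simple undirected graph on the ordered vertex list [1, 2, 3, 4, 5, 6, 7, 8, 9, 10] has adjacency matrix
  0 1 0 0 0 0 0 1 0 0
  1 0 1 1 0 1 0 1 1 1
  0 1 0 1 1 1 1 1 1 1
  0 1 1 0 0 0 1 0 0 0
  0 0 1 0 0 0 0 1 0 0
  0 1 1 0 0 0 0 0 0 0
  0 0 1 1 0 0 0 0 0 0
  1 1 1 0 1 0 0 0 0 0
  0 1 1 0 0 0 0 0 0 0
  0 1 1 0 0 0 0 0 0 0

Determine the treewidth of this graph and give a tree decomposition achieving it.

Each bag holds 3 vertices, so the decomposition has width 2, which upper-bounds the treewidth. Conversely, {1, 2, 8} is a clique of size 3, and the vertices of any clique must share a bag in every tree decomposition; so some bag has ≥ 3 vertices and tw(G) ≥ 2. Therefore the treewidth is 2.

Treewidth 2.
One optimal decomposition is:
Bags: B1 = {2, 3, 8}  B2 = {3, 5, 8}  B3 = {1, 2, 8}  B4 = {2, 3, 4}  B5 = {3, 4, 7}  B6 = {2, 3, 6}  B7 = {2, 3, 10}  B8 = {2, 3, 9}
Tree: B1–B2, B1–B3, B1–B4, B4–B5, B1–B6, B1–B7, B6–B8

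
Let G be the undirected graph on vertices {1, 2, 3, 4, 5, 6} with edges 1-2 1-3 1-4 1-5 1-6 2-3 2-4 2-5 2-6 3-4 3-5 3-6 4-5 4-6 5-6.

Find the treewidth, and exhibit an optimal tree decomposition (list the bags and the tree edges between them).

A single bag containing all 6 vertices is trivially a valid decomposition of width 5. Conversely, {1, 2, 3, 4, 5, 6} is a clique of size 6, and the vertices of any clique must share a bag in every tree decomposition; so some bag has ≥ 6 vertices and tw(G) ≥ 5. Therefore the treewidth is 5.

Treewidth 5.
Bags: B1 = {1, 2, 3, 4, 5, 6}
Tree: (single bag)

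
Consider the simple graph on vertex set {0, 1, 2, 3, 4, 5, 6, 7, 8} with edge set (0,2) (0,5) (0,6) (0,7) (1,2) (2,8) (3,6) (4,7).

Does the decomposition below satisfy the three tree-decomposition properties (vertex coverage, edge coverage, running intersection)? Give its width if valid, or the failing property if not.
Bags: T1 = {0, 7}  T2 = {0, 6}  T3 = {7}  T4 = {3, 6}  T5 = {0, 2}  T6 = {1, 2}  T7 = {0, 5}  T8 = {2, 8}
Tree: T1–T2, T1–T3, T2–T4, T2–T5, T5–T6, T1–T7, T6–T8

No — vertex 4 appears in no bag.

A tree decomposition must satisfy three properties: every vertex lies in some bag; for every edge, both endpoints lie together in some bag; and for every vertex, the bags containing it form a connected subtree. Here vertex 4 appears in no bag, so the decomposition is invalid.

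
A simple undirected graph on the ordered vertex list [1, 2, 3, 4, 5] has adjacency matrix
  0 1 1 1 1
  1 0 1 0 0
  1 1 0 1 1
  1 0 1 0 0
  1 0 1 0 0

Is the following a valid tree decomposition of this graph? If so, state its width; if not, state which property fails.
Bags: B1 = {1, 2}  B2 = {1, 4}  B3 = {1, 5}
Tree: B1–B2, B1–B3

A tree decomposition must satisfy three properties: every vertex lies in some bag; for every edge, both endpoints lie together in some bag; and for every vertex, the bags containing it form a connected subtree. Here vertex 3 appears in no bag, so the decomposition is invalid.

No — vertex 3 appears in no bag.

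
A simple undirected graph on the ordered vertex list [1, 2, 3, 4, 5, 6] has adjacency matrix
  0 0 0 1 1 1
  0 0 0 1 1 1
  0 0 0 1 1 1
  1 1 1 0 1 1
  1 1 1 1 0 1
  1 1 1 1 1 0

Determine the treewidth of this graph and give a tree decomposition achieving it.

Treewidth 3.
Bags: B1 = {3, 4, 5, 6}  B2 = {2, 4, 5, 6}  B3 = {1, 4, 5, 6}
Tree: B1–B2, B1–B3

Each bag holds 4 vertices, so the decomposition has width 3, which upper-bounds the treewidth. For the lower bound, the 4 vertices {1, 4, 5, 6} are pairwise adjacent, and any tree decomposition puts a clique entirely inside one bag — forcing width ≥ 3. Combining the bounds, tw(G) = 3.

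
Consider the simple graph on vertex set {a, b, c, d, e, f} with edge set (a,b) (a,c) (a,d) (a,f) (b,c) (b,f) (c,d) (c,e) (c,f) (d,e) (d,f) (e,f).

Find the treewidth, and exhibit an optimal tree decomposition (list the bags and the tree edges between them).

Treewidth 3.
Bags: B1 = {a, c, d, f}  B2 = {a, b, c, f}  B3 = {c, d, e, f}
Tree: B1–B2, B1–B3

Every bag has size at most 4, so the width is 4 − 1 = 3 and tw(G) ≤ 3. On the other hand G contains the 4-clique {c, d, e, f}. A clique must lie in a single bag of any decomposition, so no decomposition can have width below 3. Combining the bounds, tw(G) = 3.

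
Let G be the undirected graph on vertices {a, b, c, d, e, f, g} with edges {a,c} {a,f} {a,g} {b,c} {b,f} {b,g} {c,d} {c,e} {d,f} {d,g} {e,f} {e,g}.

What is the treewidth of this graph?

3

A width-3 tree decomposition is:
Bags: B1 = {b, c, f, g}  B2 = {c, e, f, g}  B3 = {a, c, f, g}  B4 = {c, d, f, g}
Tree: B1–B2, B2–B3, B3–B4
Each bag holds 4 vertices, so the decomposition has width 3, which upper-bounds the treewidth. For the lower bound: the 4 vertex sets {b,c}, {e,f}, {g}, {a} are disjoint, each induces a connected subgraph, and every pair is joined by at least one edge of G. Contracting each set to a single vertex therefore yields K_{4} as a minor, and since treewidth is minor-monotone, tw(G) ≥ tw(K_{4}) = 3. Combining the bounds, tw(G) = 3.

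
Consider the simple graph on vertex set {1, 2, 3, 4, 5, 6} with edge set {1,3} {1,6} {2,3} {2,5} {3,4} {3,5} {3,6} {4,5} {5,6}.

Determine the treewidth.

A width-2 tree decomposition is:
Bags: B1 = {3, 4, 5}  B2 = {3, 5, 6}  B3 = {1, 3, 6}  B4 = {2, 3, 5}
Tree: B1–B2, B2–B3, B2–B4
The largest bag has 3 vertices, giving width 2; this decomposition certifies tw(G) ≤ 2. For the lower bound, the 3 vertices {1, 3, 6} are pairwise adjacent, and any tree decomposition puts a clique entirely inside one bag — forcing width ≥ 2. The upper and lower bounds meet at 2, so that is the treewidth.

2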